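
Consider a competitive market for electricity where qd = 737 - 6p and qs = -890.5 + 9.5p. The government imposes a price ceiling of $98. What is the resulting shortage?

Equilibrium price would be p* = 105, so the ceiling at 98 binds.
At p = 98: qd = 737 − 6(98) = 149, qs = -890.5 + 9.5(98) = 40.5.
Shortage = 149 − 40.5 = 108.5.

Shortage = 108.5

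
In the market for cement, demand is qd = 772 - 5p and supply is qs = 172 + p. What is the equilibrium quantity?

Set qd = qs: 772 - 5p = 172 + p.
600 = 6p, so p* = 100.
q* = 772 − 5(100) = 272.

q* = 272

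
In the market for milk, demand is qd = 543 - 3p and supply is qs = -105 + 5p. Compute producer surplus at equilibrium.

Producer surplus = 9000

Equilibrium: 543 - 3p = -105 + 5p gives p* = 81, q* = 300.
Supply starts at p = 21 (where qs = 0).
PS = ½(81 − 21)(300) = 9000.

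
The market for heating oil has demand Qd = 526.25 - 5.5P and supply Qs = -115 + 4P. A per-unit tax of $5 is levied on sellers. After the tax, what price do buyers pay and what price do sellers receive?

Buyers pay 2645/38, sellers receive 2455/38

Pre-tax equilibrium: P* = 67.5, Q* = 155.
Tax on sellers shifts supply to Qs = -115 + 4(P − 5) = -135 + 4P.
526.25 - 5.5P = -135 + 4P gives buyer price Pb = 2645/38; sellers receive Ps = 2645/38 − 5 = 2455/38.
New quantity: Q = 526.25 − 5.5(2645/38) = 2725/19.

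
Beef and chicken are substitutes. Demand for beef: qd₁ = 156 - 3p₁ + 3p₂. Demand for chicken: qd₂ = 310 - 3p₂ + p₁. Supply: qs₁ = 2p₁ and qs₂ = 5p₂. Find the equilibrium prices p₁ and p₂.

p₁ = 2178/37, p₂ = 1706/37

Market 1: 156 - 3p₁ + 3p₂ = 2p₁ → 5p₁ - 3p₂ = 156.
Market 2: 8p₂ - p₁ = 310.
Eliminating p₂: 8×(1) + 3×(2) gives 37p₁ = 2178, so p₁ = 2178/37.
Back-substitute into (2): p₂ = (310 + 1×2178/37) / 8 = 1706/37.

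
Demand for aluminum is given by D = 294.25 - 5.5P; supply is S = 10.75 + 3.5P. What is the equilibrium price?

Set D = S: 294.25 - 5.5P = 10.75 + 3.5P.
283.5 = 9P, so P* = 31.5.
Q* = 294.25 − 5.5(31.5) = 121.

P* = 31.5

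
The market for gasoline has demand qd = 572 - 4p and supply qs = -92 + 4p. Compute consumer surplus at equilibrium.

Equilibrium: 572 - 4p = -92 + 4p gives p* = 83, q* = 240.
Demand choke price (qd = 0): p = 143.
CS = ½(143 − 83)(240) = 7200.

Consumer surplus = 7200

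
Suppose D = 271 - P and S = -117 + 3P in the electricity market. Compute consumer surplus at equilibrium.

Consumer surplus = 15138

Equilibrium: 271 - P = -117 + 3P gives P* = 97, Q* = 174.
Demand choke price (D = 0): P = 271.
CS = ½(271 − 97)(174) = 15138.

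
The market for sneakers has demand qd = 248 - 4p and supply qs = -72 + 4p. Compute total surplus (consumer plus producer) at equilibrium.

Equilibrium: 248 - 4p = -72 + 4p gives p* = 40, q* = 88.
Demand choke price: p = 62; supply starts at p = 18.
CS = ½(62 − 40)(88) = 968; PS = ½(40 − 18)(88) = 968.

Total surplus = 1936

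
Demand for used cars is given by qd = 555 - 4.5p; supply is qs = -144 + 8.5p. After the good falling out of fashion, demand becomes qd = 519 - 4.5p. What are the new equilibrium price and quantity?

p' = 51, q' = 289.5

Original equilibrium: p* = 699/13, q* = 8139/26.
New equilibrium: 519 - 4.5p = -144 + 8.5p, so 663 = 13p and p' = 51; q' = 519 − 4.5(51) = 289.5.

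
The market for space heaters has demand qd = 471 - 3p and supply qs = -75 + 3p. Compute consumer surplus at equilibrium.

Consumer surplus = 6534

Equilibrium: 471 - 3p = -75 + 3p gives p* = 91, q* = 198.
Demand choke price (qd = 0): p = 157.
CS = ½(157 − 91)(198) = 6534.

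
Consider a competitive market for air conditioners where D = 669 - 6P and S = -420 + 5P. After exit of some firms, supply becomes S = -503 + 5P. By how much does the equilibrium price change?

Original equilibrium: P* = 99, Q* = 75.
New equilibrium: 669 - 6P = -503 + 5P, so 1172 = 11P and P' = 1172/11; Q' = 669 − 6(1172/11) = 327/11.
Change in price: 1172/11 − 99 = 83/11.

ΔP = 83/11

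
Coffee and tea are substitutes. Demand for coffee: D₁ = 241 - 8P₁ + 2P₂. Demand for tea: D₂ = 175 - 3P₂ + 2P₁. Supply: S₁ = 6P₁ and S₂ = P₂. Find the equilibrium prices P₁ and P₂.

Market 1: 241 - 8P₁ + 2P₂ = 6P₁ → 14P₁ - 2P₂ = 241.
Market 2: 4P₂ - 2P₁ = 175.
Eliminating P₂: 4×(1) + 2×(2) gives 52P₁ = 1314, so P₁ = 657/26.
Back-substitute into (2): P₂ = (175 + 2×657/26) / 4 = 733/13.

P₁ = 657/26, P₂ = 733/13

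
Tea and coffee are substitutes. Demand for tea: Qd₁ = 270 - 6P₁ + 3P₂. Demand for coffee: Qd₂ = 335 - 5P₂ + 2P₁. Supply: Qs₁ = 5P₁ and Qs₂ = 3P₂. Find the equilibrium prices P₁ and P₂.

Market 1: 270 - 6P₁ + 3P₂ = 5P₁ → 11P₁ - 3P₂ = 270.
Market 2: 8P₂ - 2P₁ = 335.
Eliminating P₂: 8×(1) + 3×(2) gives 82P₁ = 3165, so P₁ = 3165/82.
Back-substitute into (2): P₂ = (335 + 2×3165/82) / 8 = 4225/82.

P₁ = 3165/82, P₂ = 4225/82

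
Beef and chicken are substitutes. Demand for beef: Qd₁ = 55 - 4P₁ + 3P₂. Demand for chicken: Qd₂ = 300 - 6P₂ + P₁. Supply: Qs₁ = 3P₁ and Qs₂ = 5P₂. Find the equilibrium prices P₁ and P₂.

Market 1: 55 - 4P₁ + 3P₂ = 3P₁ → 7P₁ - 3P₂ = 55.
Market 2: 11P₂ - P₁ = 300.
Eliminating P₂: 11×(1) + 3×(2) gives 74P₁ = 1505, so P₁ = 1505/74.
Back-substitute into (2): P₂ = (300 + 1×1505/74) / 11 = 2155/74.

P₁ = 1505/74, P₂ = 2155/74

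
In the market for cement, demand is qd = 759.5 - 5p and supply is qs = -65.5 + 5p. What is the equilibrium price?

Set qd = qs: 759.5 - 5p = -65.5 + 5p.
825 = 10p, so p* = 82.5.
q* = 759.5 − 5(82.5) = 347.

p* = 82.5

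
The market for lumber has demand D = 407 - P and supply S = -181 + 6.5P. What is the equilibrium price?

P* = 78.4

Set D = S: 407 - P = -181 + 6.5P.
588 = 7.5P, so P* = 78.4.
Q* = 407 − 1(78.4) = 328.6.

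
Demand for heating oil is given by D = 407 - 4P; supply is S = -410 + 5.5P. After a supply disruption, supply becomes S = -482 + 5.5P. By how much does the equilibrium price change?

ΔP = 144/19

Original equilibrium: P* = 86, Q* = 63.
New equilibrium: 407 - 4P = -482 + 5.5P, so 889 = 9.5P and P' = 1778/19; Q' = 407 − 4(1778/19) = 621/19.
Change in price: 1778/19 − 86 = 144/19.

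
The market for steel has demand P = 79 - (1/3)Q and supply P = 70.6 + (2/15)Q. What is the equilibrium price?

P* = 73

Set the two price expressions equal: 79 - (1/3)Q = 70.6 + (2/15)Q.
8.4 = (7/15)Q, so Q* = 18.
P* = 79 − (1/3)(18) = 73.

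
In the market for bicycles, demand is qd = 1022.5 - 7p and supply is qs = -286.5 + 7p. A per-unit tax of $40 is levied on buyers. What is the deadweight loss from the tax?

Deadweight loss = 2800

Pre-tax equilibrium: p* = 93.5, q* = 368.
Tax on buyers shifts demand to qd = 1022.5 − 7(p + 40) = 742.5 - 7p.
742.5 - 7p = -286.5 + 7p gives seller price ps = 73.5; buyers pay pb = 73.5 + 40 = 113.5.
New quantity: q = 1022.5 − 7(113.5) = 228.
DWL = ½ × 40 × (368 − 228) = 2800.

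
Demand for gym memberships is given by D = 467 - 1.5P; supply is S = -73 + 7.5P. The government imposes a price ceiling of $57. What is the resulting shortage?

Shortage = 27

Equilibrium price would be P* = 60, so the ceiling at 57 binds.
At P = 57: D = 467 − 1.5(57) = 381.5, S = -73 + 7.5(57) = 354.5.
Shortage = 381.5 − 354.5 = 27.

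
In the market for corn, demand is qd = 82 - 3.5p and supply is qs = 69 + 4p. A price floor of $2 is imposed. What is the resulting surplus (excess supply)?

Equilibrium price would be p* = 26/15, so the floor at 2 binds.
At p = 2: qd = 75, qs = 77.
Surplus = 77 − 75 = 2.

Surplus = 2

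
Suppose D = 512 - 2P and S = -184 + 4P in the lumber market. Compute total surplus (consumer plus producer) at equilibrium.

Total surplus = 29400

Equilibrium: 512 - 2P = -184 + 4P gives P* = 116, Q* = 280.
Demand choke price: P = 256; supply starts at P = 46.
CS = ½(256 − 116)(280) = 19600; PS = ½(116 − 46)(280) = 9800.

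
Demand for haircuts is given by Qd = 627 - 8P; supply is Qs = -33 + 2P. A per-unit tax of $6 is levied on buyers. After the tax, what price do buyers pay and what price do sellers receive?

Buyers pay $67.2, sellers receive $61.2

Pre-tax equilibrium: P* = 66, Q* = 99.
Tax on buyers shifts demand to Qd = 627 − 8(P + 6) = 579 - 8P.
579 - 8P = -33 + 2P gives seller price Ps = 61.2; buyers pay Pb = 61.2 + 6 = 67.2.
New quantity: Q = 627 − 8(67.2) = 89.4.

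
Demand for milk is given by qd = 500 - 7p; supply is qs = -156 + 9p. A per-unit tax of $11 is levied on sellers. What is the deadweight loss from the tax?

Deadweight loss = 238.21875

Pre-tax equilibrium: p* = 41, q* = 213.
Tax on sellers shifts supply to qs = -156 + 9(p − 11) = -255 + 9p.
500 - 7p = -255 + 9p gives buyer price pb = 47.1875; sellers receive ps = 47.1875 − 11 = 36.1875.
New quantity: q = 500 − 7(47.1875) = 169.6875.
DWL = ½ × 11 × (213 − 169.6875) = 238.21875.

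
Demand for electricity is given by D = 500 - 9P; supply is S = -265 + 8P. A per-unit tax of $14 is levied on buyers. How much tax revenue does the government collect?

Tax revenue = 8498/17

Pre-tax equilibrium: P* = 45, Q* = 95.
Tax on buyers shifts demand to D = 500 − 9(P + 14) = 374 - 9P.
374 - 9P = -265 + 8P gives seller price Ps = 639/17; buyers pay Pb = 639/17 + 14 = 877/17.
New quantity: Q = 500 − 9(877/17) = 607/17.
Revenue = 14 × 607/17 = 8498/17.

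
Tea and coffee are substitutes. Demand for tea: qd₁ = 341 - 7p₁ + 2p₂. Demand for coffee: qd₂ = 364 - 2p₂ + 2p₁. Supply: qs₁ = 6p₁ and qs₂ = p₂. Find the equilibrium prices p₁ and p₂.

Market 1: 341 - 7p₁ + 2p₂ = 6p₁ → 13p₁ - 2p₂ = 341.
Market 2: 3p₂ - 2p₁ = 364.
Eliminating p₂: 3×(1) + 2×(2) gives 35p₁ = 1751, so p₁ = 1751/35.
Back-substitute into (2): p₂ = (364 + 2×1751/35) / 3 = 5414/35.

p₁ = 1751/35, p₂ = 5414/35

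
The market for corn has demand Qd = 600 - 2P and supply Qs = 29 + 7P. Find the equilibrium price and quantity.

P* = 571/9, Q* = 4258/9

Set Qd = Qs: 600 - 2P = 29 + 7P.
571 = 9P, so P* = 571/9.
Q* = 600 − 2(571/9) = 4258/9.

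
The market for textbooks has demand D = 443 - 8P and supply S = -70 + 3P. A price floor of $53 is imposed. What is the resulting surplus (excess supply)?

Surplus = 70

Equilibrium price would be P* = 513/11, so the floor at 53 binds.
At P = 53: D = 19, S = 89.
Surplus = 89 − 19 = 70.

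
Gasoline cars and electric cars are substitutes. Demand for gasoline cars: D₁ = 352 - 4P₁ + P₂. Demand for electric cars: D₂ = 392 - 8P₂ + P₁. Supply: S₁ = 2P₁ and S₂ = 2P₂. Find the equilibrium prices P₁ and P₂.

Market 1: 352 - 4P₁ + P₂ = 2P₁ → 6P₁ - P₂ = 352.
Market 2: 10P₂ - P₁ = 392.
Eliminating P₂: 10×(1) + 1×(2) gives 59P₁ = 3912, so P₁ = 3912/59.
Back-substitute into (2): P₂ = (392 + 1×3912/59) / 10 = 2704/59.

P₁ = 3912/59, P₂ = 2704/59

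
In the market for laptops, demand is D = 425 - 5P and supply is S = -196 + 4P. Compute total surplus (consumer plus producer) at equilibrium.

Total surplus = 1440

Equilibrium: 425 - 5P = -196 + 4P gives P* = 69, Q* = 80.
Demand choke price: P = 85; supply starts at P = 49.
CS = ½(85 − 69)(80) = 640; PS = ½(69 − 49)(80) = 800.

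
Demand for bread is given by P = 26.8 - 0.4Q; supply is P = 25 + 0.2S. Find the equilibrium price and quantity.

P* = 25.6, Q* = 3

Set the two price expressions equal: 26.8 - 0.4Q = 25 + 0.2Q.
1.8 = 0.6Q, so Q* = 3.
P* = 26.8 − (0.4)(3) = 25.6.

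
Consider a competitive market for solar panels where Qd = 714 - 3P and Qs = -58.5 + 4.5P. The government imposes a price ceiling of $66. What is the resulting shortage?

Equilibrium price would be P* = 103, so the ceiling at 66 binds.
At P = 66: Qd = 714 − 3(66) = 516, Qs = -58.5 + 4.5(66) = 238.5.
Shortage = 516 − 238.5 = 277.5.

Shortage = 277.5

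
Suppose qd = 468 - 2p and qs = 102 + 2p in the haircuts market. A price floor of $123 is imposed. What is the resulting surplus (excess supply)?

Equilibrium price would be p* = 91.5, so the floor at 123 binds.
At p = 123: qd = 222, qs = 348.
Surplus = 348 − 222 = 126.

Surplus = 126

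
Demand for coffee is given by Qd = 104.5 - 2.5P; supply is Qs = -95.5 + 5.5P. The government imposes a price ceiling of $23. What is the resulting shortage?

Equilibrium price would be P* = 25, so the ceiling at 23 binds.
At P = 23: Qd = 104.5 − 2.5(23) = 47, Qs = -95.5 + 5.5(23) = 31.
Shortage = 47 − 31 = 16.

Shortage = 16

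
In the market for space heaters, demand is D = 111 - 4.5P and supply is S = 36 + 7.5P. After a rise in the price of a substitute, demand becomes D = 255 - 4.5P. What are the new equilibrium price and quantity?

Original equilibrium: P* = 6.25, Q* = 82.875.
New equilibrium: 255 - 4.5P = 36 + 7.5P, so 219 = 12P and P' = 18.25; Q' = 255 − 4.5(18.25) = 172.875.

P' = 18.25, Q' = 172.875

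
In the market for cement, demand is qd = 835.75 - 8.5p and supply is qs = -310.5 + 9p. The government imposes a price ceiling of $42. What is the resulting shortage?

Shortage = 411.25

Equilibrium price would be p* = 65.5, so the ceiling at 42 binds.
At p = 42: qd = 835.75 − 8.5(42) = 478.75, qs = -310.5 + 9(42) = 67.5.
Shortage = 478.75 − 67.5 = 411.25.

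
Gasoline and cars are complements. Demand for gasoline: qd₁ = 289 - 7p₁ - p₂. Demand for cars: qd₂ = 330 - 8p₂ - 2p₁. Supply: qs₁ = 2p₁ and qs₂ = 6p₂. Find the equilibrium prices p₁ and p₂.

p₁ = 929/31, p₂ = 598/31

Market 1: 289 - 7p₁ - p₂ = 2p₁ → 9p₁ + p₂ = 289.
Market 2: 14p₂ + 2p₁ = 330.
Eliminating p₂: 14×(1) − 1×(2) gives 124p₁ = 3716, so p₁ = 929/31.
Back-substitute into (2): p₂ = (330 − 2×929/31) / 14 = 598/31.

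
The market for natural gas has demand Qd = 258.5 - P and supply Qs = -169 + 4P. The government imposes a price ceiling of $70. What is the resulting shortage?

Shortage = 77.5

Equilibrium price would be P* = 85.5, so the ceiling at 70 binds.
At P = 70: Qd = 258.5 − 1(70) = 188.5, Qs = -169 + 4(70) = 111.
Shortage = 188.5 − 111 = 77.5.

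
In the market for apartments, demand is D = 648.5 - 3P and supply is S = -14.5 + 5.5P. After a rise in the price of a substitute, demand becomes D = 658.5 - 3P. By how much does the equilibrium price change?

ΔP = 20/17

Original equilibrium: P* = 78, Q* = 414.5.
New equilibrium: 658.5 - 3P = -14.5 + 5.5P, so 673 = 8.5P and P' = 1346/17; Q' = 658.5 − 3(1346/17) = 14313/34.
Change in price: 1346/17 − 78 = 20/17.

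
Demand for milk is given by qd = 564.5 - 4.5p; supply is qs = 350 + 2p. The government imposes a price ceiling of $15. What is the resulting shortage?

Shortage = 117

Equilibrium price would be p* = 33, so the ceiling at 15 binds.
At p = 15: qd = 564.5 − 4.5(15) = 497, qs = 350 + 2(15) = 380.
Shortage = 497 − 380 = 117.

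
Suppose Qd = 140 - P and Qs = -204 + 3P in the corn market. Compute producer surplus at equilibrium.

Producer surplus = 486

Equilibrium: 140 - P = -204 + 3P gives P* = 86, Q* = 54.
Supply starts at P = 68 (where Qs = 0).
PS = ½(86 − 68)(54) = 486.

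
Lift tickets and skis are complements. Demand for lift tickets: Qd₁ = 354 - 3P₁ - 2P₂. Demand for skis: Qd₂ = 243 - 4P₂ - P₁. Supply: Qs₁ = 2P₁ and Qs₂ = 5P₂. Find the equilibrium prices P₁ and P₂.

Market 1: 354 - 3P₁ - 2P₂ = 2P₁ → 5P₁ + 2P₂ = 354.
Market 2: 9P₂ + P₁ = 243.
Eliminating P₂: 9×(1) − 2×(2) gives 43P₁ = 2700, so P₁ = 2700/43.
Back-substitute into (2): P₂ = (243 − 1×2700/43) / 9 = 861/43.

P₁ = 2700/43, P₂ = 861/43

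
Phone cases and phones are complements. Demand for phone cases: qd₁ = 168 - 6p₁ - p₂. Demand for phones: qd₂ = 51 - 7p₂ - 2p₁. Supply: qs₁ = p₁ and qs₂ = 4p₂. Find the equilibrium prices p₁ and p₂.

p₁ = 23.96, p₂ = 0.28

Market 1: 168 - 6p₁ - p₂ = p₁ → 7p₁ + p₂ = 168.
Market 2: 11p₂ + 2p₁ = 51.
Eliminating p₂: 11×(1) − 1×(2) gives 75p₁ = 1797, so p₁ = 23.96.
Back-substitute into (2): p₂ = (51 − 2×23.96) / 11 = 0.28.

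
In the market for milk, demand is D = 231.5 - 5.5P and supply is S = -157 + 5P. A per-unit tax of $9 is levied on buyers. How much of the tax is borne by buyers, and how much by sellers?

Pre-tax equilibrium: P* = 37, Q* = 28.
Tax on buyers shifts demand to D = 231.5 − 5.5(P + 9) = 182 - 5.5P.
182 - 5.5P = -157 + 5P gives seller price Ps = 226/7; buyers pay Pb = 226/7 + 9 = 289/7.
New quantity: Q = 231.5 − 5.5(289/7) = 31/7.
Buyer burden = 289/7 − 37 = 30/7; seller burden = 37 − 226/7 = 33/7.

Buyers bear 30/7, sellers bear 33/7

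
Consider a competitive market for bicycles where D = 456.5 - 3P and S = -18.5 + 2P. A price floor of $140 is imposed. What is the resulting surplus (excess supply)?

Equilibrium price would be P* = 95, so the floor at 140 binds.
At P = 140: D = 36.5, S = 261.5.
Surplus = 261.5 − 36.5 = 225.

Surplus = 225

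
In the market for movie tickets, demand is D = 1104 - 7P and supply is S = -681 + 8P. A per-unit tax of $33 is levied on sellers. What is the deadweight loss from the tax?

Pre-tax equilibrium: P* = 119, Q* = 271.
Tax on sellers shifts supply to S = -681 + 8(P − 33) = -945 + 8P.
1104 - 7P = -945 + 8P gives buyer price Pb = 136.6; sellers receive Ps = 136.6 − 33 = 103.6.
New quantity: Q = 1104 − 7(136.6) = 147.8.
DWL = ½ × 33 × (271 − 147.8) = 2032.8.

Deadweight loss = 2032.8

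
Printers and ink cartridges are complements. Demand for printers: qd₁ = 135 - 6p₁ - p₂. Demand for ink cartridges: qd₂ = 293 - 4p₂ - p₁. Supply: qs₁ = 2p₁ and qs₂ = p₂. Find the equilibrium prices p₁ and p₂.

Market 1: 135 - 6p₁ - p₂ = 2p₁ → 8p₁ + p₂ = 135.
Market 2: 5p₂ + p₁ = 293.
Eliminating p₂: 5×(1) − 1×(2) gives 39p₁ = 382, so p₁ = 382/39.
Back-substitute into (2): p₂ = (293 − 1×382/39) / 5 = 2209/39.

p₁ = 382/39, p₂ = 2209/39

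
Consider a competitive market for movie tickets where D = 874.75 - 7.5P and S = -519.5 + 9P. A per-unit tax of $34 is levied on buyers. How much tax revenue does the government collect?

Tax revenue = 38114/11

Pre-tax equilibrium: P* = 84.5, Q* = 241.
Tax on buyers shifts demand to D = 874.75 − 7.5(P + 34) = 619.75 - 7.5P.
619.75 - 7.5P = -519.5 + 9P gives seller price Ps = 1519/22; buyers pay Pb = 1519/22 + 34 = 2267/22.
New quantity: Q = 874.75 − 7.5(2267/22) = 1121/11.
Revenue = 34 × 1121/11 = 38114/11.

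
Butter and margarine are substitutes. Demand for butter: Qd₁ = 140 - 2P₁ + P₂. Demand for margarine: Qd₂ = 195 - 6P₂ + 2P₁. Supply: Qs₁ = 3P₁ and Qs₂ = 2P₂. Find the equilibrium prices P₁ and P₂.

P₁ = 1315/38, P₂ = 1255/38

Market 1: 140 - 2P₁ + P₂ = 3P₁ → 5P₁ - P₂ = 140.
Market 2: 8P₂ - 2P₁ = 195.
Eliminating P₂: 8×(1) + 1×(2) gives 38P₁ = 1315, so P₁ = 1315/38.
Back-substitute into (2): P₂ = (195 + 2×1315/38) / 8 = 1255/38.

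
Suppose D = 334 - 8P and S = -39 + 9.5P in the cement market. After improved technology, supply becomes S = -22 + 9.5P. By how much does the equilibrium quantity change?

Original equilibrium: P* = 746/35, Q* = 5722/35.
New equilibrium: 334 - 8P = -22 + 9.5P, so 356 = 17.5P and P' = 712/35; Q' = 334 − 8(712/35) = 5994/35.
Change in quantity: 5994/35 − 5722/35 = 272/35.

ΔQ = 272/35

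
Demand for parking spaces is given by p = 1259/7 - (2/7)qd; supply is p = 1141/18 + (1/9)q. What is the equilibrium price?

p* = 96

Set the two price expressions equal: 1259/7 - (2/7)q = 1141/18 + (1/9)q.
14675/126 = (25/63)q, so q* = 293.5.
p* = 1259/7 − (2/7)(293.5) = 96.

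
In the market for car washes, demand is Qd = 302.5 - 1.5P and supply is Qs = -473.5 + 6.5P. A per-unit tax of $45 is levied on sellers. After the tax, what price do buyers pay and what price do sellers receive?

Buyers pay $133.5625, sellers receive $88.5625

Pre-tax equilibrium: P* = 97, Q* = 157.
Tax on sellers shifts supply to Qs = -473.5 + 6.5(P − 45) = -766 + 6.5P.
302.5 - 1.5P = -766 + 6.5P gives buyer price Pb = 133.5625; sellers receive Ps = 133.5625 − 45 = 88.5625.
New quantity: Q = 302.5 − 1.5(133.5625) = 102.15625.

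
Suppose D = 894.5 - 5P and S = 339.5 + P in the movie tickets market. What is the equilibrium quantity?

Q* = 432

Set D = S: 894.5 - 5P = 339.5 + P.
555 = 6P, so P* = 92.5.
Q* = 894.5 − 5(92.5) = 432.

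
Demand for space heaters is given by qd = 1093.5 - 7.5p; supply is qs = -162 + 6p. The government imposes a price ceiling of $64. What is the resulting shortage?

Equilibrium price would be p* = 93, so the ceiling at 64 binds.
At p = 64: qd = 1093.5 − 7.5(64) = 613.5, qs = -162 + 6(64) = 222.
Shortage = 613.5 − 222 = 391.5.

Shortage = 391.5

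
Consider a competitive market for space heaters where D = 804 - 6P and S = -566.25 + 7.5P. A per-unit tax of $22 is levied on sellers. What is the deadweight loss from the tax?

Deadweight loss = 2420/3

Pre-tax equilibrium: P* = 101.5, Q* = 195.
Tax on sellers shifts supply to S = -566.25 + 7.5(P − 22) = -731.25 + 7.5P.
804 - 6P = -731.25 + 7.5P gives buyer price Pb = 2047/18; sellers receive Ps = 2047/18 − 22 = 1651/18.
New quantity: Q = 804 − 6(2047/18) = 365/3.
DWL = ½ × 22 × (195 − 365/3) = 2420/3.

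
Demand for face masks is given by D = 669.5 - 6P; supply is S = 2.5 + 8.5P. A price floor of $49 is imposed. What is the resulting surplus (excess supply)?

Equilibrium price would be P* = 46, so the floor at 49 binds.
At P = 49: D = 375.5, S = 419.
Surplus = 419 − 375.5 = 43.5.

Surplus = 43.5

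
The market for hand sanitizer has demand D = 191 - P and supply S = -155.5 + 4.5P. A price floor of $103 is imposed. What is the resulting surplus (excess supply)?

Surplus = 220

Equilibrium price would be P* = 63, so the floor at 103 binds.
At P = 103: D = 88, S = 308.
Surplus = 308 − 88 = 220.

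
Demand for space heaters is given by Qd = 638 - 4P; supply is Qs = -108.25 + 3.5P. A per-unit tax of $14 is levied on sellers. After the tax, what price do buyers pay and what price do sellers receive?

Buyers pay 3181/30, sellers receive 2761/30

Pre-tax equilibrium: P* = 99.5, Q* = 240.
Tax on sellers shifts supply to Qs = -108.25 + 3.5(P − 14) = -157.25 + 3.5P.
638 - 4P = -157.25 + 3.5P gives buyer price Pb = 3181/30; sellers receive Ps = 3181/30 − 14 = 2761/30.
New quantity: Q = 638 − 4(3181/30) = 3208/15.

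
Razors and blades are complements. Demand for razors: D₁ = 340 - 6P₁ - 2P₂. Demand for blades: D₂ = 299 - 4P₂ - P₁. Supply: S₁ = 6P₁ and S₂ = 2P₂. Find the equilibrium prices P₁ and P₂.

Market 1: 340 - 6P₁ - 2P₂ = 6P₁ → 12P₁ + 2P₂ = 340.
Market 2: 6P₂ + P₁ = 299.
Eliminating P₂: 6×(1) − 2×(2) gives 70P₁ = 1442, so P₁ = 20.6.
Back-substitute into (2): P₂ = (299 − 1×20.6) / 6 = 46.4.

P₁ = 20.6, P₂ = 46.4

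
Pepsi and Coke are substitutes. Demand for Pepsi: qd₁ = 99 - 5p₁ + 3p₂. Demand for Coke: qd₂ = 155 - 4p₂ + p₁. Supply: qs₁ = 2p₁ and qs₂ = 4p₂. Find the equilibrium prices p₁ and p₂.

p₁ = 1257/53, p₂ = 1184/53

Market 1: 99 - 5p₁ + 3p₂ = 2p₁ → 7p₁ - 3p₂ = 99.
Market 2: 8p₂ - p₁ = 155.
Eliminating p₂: 8×(1) + 3×(2) gives 53p₁ = 1257, so p₁ = 1257/53.
Back-substitute into (2): p₂ = (155 + 1×1257/53) / 8 = 1184/53.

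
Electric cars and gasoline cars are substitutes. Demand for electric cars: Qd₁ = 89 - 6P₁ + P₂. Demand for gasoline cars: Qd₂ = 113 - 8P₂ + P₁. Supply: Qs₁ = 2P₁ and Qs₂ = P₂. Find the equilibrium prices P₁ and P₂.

Market 1: 89 - 6P₁ + P₂ = 2P₁ → 8P₁ - P₂ = 89.
Market 2: 9P₂ - P₁ = 113.
Eliminating P₂: 9×(1) + 1×(2) gives 71P₁ = 914, so P₁ = 914/71.
Back-substitute into (2): P₂ = (113 + 1×914/71) / 9 = 993/71.

P₁ = 914/71, P₂ = 993/71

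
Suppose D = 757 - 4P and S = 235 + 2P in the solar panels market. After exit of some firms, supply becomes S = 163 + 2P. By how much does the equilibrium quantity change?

ΔQ = -48

Original equilibrium: P* = 87, Q* = 409.
New equilibrium: 757 - 4P = 163 + 2P, so 594 = 6P and P' = 99; Q' = 757 − 4(99) = 361.
Change in quantity: 361 − 409 = -48.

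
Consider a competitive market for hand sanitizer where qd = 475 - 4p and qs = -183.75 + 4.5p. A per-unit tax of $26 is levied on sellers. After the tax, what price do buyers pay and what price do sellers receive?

Pre-tax equilibrium: p* = 77.5, q* = 165.
Tax on sellers shifts supply to qs = -183.75 + 4.5(p − 26) = -300.75 + 4.5p.
475 - 4p = -300.75 + 4.5p gives buyer price pb = 3103/34; sellers receive ps = 3103/34 − 26 = 2219/34.
New quantity: q = 475 − 4(3103/34) = 1869/17.

Buyers pay 3103/34, sellers receive 2219/34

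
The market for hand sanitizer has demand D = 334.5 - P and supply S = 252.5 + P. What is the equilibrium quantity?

Set D = S: 334.5 - P = 252.5 + P.
82 = 2P, so P* = 41.
Q* = 334.5 − 1(41) = 293.5.

Q* = 293.5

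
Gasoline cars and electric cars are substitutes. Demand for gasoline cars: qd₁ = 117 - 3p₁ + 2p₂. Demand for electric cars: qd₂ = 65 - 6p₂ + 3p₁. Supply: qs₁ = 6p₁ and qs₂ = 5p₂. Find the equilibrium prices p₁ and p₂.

Market 1: 117 - 3p₁ + 2p₂ = 6p₁ → 9p₁ - 2p₂ = 117.
Market 2: 11p₂ - 3p₁ = 65.
Eliminating p₂: 11×(1) + 2×(2) gives 93p₁ = 1417, so p₁ = 1417/93.
Back-substitute into (2): p₂ = (65 + 3×1417/93) / 11 = 312/31.

p₁ = 1417/93, p₂ = 312/31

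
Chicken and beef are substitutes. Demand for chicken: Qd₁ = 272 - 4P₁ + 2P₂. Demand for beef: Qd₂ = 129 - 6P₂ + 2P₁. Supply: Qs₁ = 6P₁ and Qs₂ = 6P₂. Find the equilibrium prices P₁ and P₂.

Market 1: 272 - 4P₁ + 2P₂ = 6P₁ → 10P₁ - 2P₂ = 272.
Market 2: 12P₂ - 2P₁ = 129.
Eliminating P₂: 12×(1) + 2×(2) gives 116P₁ = 3522, so P₁ = 1761/58.
Back-substitute into (2): P₂ = (129 + 2×1761/58) / 12 = 917/58.

P₁ = 1761/58, P₂ = 917/58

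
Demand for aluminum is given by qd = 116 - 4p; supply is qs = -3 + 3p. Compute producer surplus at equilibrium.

Equilibrium: 116 - 4p = -3 + 3p gives p* = 17, q* = 48.
Supply starts at p = 1 (where qs = 0).
PS = ½(17 − 1)(48) = 384.

Producer surplus = 384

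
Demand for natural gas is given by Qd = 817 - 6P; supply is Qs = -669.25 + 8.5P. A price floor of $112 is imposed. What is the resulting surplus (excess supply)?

Equilibrium price would be P* = 102.5, so the floor at 112 binds.
At P = 112: Qd = 145, Qs = 282.75.
Surplus = 282.75 − 145 = 137.75.

Surplus = 137.75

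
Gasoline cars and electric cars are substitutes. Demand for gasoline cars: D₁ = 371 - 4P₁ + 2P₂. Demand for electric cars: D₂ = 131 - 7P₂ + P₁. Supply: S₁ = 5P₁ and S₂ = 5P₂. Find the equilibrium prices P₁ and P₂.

Market 1: 371 - 4P₁ + 2P₂ = 5P₁ → 9P₁ - 2P₂ = 371.
Market 2: 12P₂ - P₁ = 131.
Eliminating P₂: 12×(1) + 2×(2) gives 106P₁ = 4714, so P₁ = 2357/53.
Back-substitute into (2): P₂ = (131 + 1×2357/53) / 12 = 775/53.

P₁ = 2357/53, P₂ = 775/53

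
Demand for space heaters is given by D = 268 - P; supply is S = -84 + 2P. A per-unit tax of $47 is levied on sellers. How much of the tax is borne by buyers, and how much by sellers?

Pre-tax equilibrium: P* = 352/3, Q* = 452/3.
Tax on sellers shifts supply to S = -84 + 2(P − 47) = -178 + 2P.
268 - P = -178 + 2P gives buyer price Pb = 446/3; sellers receive Ps = 446/3 − 47 = 305/3.
New quantity: Q = 268 − 1(446/3) = 358/3.
Buyer burden = 446/3 − 352/3 = 94/3; seller burden = 352/3 − 305/3 = 47/3.

Buyers bear 94/3, sellers bear 47/3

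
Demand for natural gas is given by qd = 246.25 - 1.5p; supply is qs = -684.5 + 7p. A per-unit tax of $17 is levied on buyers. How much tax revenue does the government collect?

Tax revenue = 1037

Pre-tax equilibrium: p* = 109.5, q* = 82.
Tax on buyers shifts demand to qd = 246.25 − 1.5(p + 17) = 220.75 - 1.5p.
220.75 - 1.5p = -684.5 + 7p gives seller price ps = 106.5; buyers pay pb = 106.5 + 17 = 123.5.
New quantity: q = 246.25 − 1.5(123.5) = 61.
Revenue = 17 × 61 = 1037.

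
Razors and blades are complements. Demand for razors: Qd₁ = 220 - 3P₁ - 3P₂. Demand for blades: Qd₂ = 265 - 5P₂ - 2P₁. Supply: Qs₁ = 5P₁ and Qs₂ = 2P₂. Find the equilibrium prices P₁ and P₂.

Market 1: 220 - 3P₁ - 3P₂ = 5P₁ → 8P₁ + 3P₂ = 220.
Market 2: 7P₂ + 2P₁ = 265.
Eliminating P₂: 7×(1) − 3×(2) gives 50P₁ = 745, so P₁ = 14.9.
Back-substitute into (2): P₂ = (265 − 2×14.9) / 7 = 33.6.

P₁ = 14.9, P₂ = 33.6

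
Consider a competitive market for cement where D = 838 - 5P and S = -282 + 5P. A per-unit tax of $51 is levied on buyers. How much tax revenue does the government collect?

Tax revenue = 7675.5

Pre-tax equilibrium: P* = 112, Q* = 278.
Tax on buyers shifts demand to D = 838 − 5(P + 51) = 583 - 5P.
583 - 5P = -282 + 5P gives seller price Ps = 86.5; buyers pay Pb = 86.5 + 51 = 137.5.
New quantity: Q = 838 − 5(137.5) = 150.5.
Revenue = 51 × 150.5 = 7675.5.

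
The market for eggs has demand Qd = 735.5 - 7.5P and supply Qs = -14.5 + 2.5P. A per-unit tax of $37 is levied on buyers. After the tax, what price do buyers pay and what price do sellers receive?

Buyers pay $84.25, sellers receive $47.25

Pre-tax equilibrium: P* = 75, Q* = 173.
Tax on buyers shifts demand to Qd = 735.5 − 7.5(P + 37) = 458 - 7.5P.
458 - 7.5P = -14.5 + 2.5P gives seller price Ps = 47.25; buyers pay Pb = 47.25 + 37 = 84.25.
New quantity: Q = 735.5 − 7.5(84.25) = 103.625.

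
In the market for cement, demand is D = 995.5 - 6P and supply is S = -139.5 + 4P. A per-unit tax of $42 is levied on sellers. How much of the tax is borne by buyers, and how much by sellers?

Pre-tax equilibrium: P* = 113.5, Q* = 314.5.
Tax on sellers shifts supply to S = -139.5 + 4(P − 42) = -307.5 + 4P.
995.5 - 6P = -307.5 + 4P gives buyer price Pb = 130.3; sellers receive Ps = 130.3 − 42 = 88.3.
New quantity: Q = 995.5 − 6(130.3) = 213.7.
Buyer burden = 130.3 − 113.5 = 16.8; seller burden = 113.5 − 88.3 = 25.2.

Buyers bear $16.8, sellers bear $25.2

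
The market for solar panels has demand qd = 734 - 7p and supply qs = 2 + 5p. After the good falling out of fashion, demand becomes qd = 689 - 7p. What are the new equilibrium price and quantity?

Original equilibrium: p* = 61, q* = 307.
New equilibrium: 689 - 7p = 2 + 5p, so 687 = 12p and p' = 57.25; q' = 689 − 7(57.25) = 288.25.

p' = 57.25, q' = 288.25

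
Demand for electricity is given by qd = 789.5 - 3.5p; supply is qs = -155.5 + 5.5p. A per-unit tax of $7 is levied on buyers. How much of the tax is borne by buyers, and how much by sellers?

Pre-tax equilibrium: p* = 105, q* = 422.
Tax on buyers shifts demand to qd = 789.5 − 3.5(p + 7) = 765 - 3.5p.
765 - 3.5p = -155.5 + 5.5p gives seller price ps = 1841/18; buyers pay pb = 1841/18 + 7 = 1967/18.
New quantity: q = 789.5 − 3.5(1967/18) = 14653/36.
Buyer burden = 1967/18 − 105 = 77/18; seller burden = 105 − 1841/18 = 49/18.

Buyers bear 77/18, sellers bear 49/18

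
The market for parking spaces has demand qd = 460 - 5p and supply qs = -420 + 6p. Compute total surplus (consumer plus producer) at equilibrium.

Total surplus = 660

Equilibrium: 460 - 5p = -420 + 6p gives p* = 80, q* = 60.
Demand choke price: p = 92; supply starts at p = 70.
CS = ½(92 − 80)(60) = 360; PS = ½(80 − 70)(60) = 300.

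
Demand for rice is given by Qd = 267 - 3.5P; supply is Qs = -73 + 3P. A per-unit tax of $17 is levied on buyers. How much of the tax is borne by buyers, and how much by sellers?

Buyers bear 102/13, sellers bear 119/13

Pre-tax equilibrium: P* = 680/13, Q* = 1091/13.
Tax on buyers shifts demand to Qd = 267 − 3.5(P + 17) = 207.5 - 3.5P.
207.5 - 3.5P = -73 + 3P gives seller price Ps = 561/13; buyers pay Pb = 561/13 + 17 = 782/13.
New quantity: Q = 267 − 3.5(782/13) = 734/13.
Buyer burden = 782/13 − 680/13 = 102/13; seller burden = 680/13 − 561/13 = 119/13.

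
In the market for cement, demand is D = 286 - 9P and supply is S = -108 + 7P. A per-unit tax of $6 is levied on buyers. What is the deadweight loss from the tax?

Deadweight loss = 70.875

Pre-tax equilibrium: P* = 24.625, Q* = 64.375.
Tax on buyers shifts demand to D = 286 − 9(P + 6) = 232 - 9P.
232 - 9P = -108 + 7P gives seller price Ps = 21.25; buyers pay Pb = 21.25 + 6 = 27.25.
New quantity: Q = 286 − 9(27.25) = 40.75.
DWL = ½ × 6 × (64.375 − 40.75) = 70.875.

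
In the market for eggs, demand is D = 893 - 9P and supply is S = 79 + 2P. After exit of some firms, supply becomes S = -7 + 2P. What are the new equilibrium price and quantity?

P' = 900/11, Q' = 1723/11

Original equilibrium: P* = 74, Q* = 227.
New equilibrium: 893 - 9P = -7 + 2P, so 900 = 11P and P' = 900/11; Q' = 893 − 9(900/11) = 1723/11.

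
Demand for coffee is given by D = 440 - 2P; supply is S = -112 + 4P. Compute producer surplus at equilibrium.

Producer surplus = 8192

Equilibrium: 440 - 2P = -112 + 4P gives P* = 92, Q* = 256.
Supply starts at P = 28 (where S = 0).
PS = ½(92 − 28)(256) = 8192.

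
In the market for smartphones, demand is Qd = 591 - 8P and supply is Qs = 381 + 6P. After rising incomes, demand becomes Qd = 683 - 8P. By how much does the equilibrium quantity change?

Original equilibrium: P* = 15, Q* = 471.
New equilibrium: 683 - 8P = 381 + 6P, so 302 = 14P and P' = 151/7; Q' = 683 − 8(151/7) = 3573/7.
Change in quantity: 3573/7 − 471 = 276/7.

ΔQ = 276/7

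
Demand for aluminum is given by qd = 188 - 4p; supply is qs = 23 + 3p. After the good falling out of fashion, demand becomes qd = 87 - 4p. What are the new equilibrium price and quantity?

p' = 64/7, q' = 353/7

Original equilibrium: p* = 165/7, q* = 656/7.
New equilibrium: 87 - 4p = 23 + 3p, so 64 = 7p and p' = 64/7; q' = 87 − 4(64/7) = 353/7.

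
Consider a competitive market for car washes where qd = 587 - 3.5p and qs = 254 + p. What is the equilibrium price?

Set qd = qs: 587 - 3.5p = 254 + p.
333 = 4.5p, so p* = 74.
q* = 587 − 3.5(74) = 328.

p* = 74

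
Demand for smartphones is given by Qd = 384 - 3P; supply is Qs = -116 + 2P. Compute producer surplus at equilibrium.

Equilibrium: 384 - 3P = -116 + 2P gives P* = 100, Q* = 84.
Supply starts at P = 58 (where Qs = 0).
PS = ½(100 − 58)(84) = 1764.

Producer surplus = 1764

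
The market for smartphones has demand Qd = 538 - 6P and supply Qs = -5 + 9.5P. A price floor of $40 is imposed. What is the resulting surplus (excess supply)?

Surplus = 77

Equilibrium price would be P* = 1086/31, so the floor at 40 binds.
At P = 40: Qd = 298, Qs = 375.
Surplus = 375 − 298 = 77.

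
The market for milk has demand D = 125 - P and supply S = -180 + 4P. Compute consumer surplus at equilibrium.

Consumer surplus = 2048

Equilibrium: 125 - P = -180 + 4P gives P* = 61, Q* = 64.
Demand choke price (D = 0): P = 125.
CS = ½(125 − 61)(64) = 2048.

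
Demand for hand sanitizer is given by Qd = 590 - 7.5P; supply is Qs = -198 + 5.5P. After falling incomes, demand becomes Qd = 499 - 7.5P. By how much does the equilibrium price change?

Original equilibrium: P* = 788/13, Q* = 1760/13.
New equilibrium: 499 - 7.5P = -198 + 5.5P, so 697 = 13P and P' = 697/13; Q' = 499 − 7.5(697/13) = 2519/26.
Change in price: 697/13 − 788/13 = -7.

ΔP = -7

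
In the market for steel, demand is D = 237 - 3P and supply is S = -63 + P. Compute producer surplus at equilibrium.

Producer surplus = 72

Equilibrium: 237 - 3P = -63 + P gives P* = 75, Q* = 12.
Supply starts at P = 63 (where S = 0).
PS = ½(75 − 63)(12) = 72.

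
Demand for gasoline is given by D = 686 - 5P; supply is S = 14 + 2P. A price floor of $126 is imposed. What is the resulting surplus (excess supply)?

Equilibrium price would be P* = 96, so the floor at 126 binds.
At P = 126: D = 56, S = 266.
Surplus = 266 − 56 = 210.

Surplus = 210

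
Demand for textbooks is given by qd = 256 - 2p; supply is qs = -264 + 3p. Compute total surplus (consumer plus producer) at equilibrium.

Equilibrium: 256 - 2p = -264 + 3p gives p* = 104, q* = 48.
Demand choke price: p = 128; supply starts at p = 88.
CS = ½(128 − 104)(48) = 576; PS = ½(104 − 88)(48) = 384.

Total surplus = 960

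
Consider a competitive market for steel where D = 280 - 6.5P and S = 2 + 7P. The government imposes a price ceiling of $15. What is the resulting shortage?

Shortage = 75.5

Equilibrium price would be P* = 556/27, so the ceiling at 15 binds.
At P = 15: D = 280 − 6.5(15) = 182.5, S = 2 + 7(15) = 107.
Shortage = 182.5 − 107 = 75.5.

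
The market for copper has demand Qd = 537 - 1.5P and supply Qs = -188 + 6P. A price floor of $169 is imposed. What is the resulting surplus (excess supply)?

Equilibrium price would be P* = 290/3, so the floor at 169 binds.
At P = 169: Qd = 283.5, Qs = 826.
Surplus = 826 − 283.5 = 542.5.

Surplus = 542.5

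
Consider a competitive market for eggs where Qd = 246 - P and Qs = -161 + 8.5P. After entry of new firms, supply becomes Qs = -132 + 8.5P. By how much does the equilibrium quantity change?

ΔQ = 58/19

Original equilibrium: P* = 814/19, Q* = 3860/19.
New equilibrium: 246 - P = -132 + 8.5P, so 378 = 9.5P and P' = 756/19; Q' = 246 − 1(756/19) = 3918/19.
Change in quantity: 3918/19 − 3860/19 = 58/19.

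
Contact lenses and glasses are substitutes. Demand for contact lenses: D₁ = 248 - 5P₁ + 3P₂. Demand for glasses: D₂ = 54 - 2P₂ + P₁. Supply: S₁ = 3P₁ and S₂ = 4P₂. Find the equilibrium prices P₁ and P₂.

Market 1: 248 - 5P₁ + 3P₂ = 3P₁ → 8P₁ - 3P₂ = 248.
Market 2: 6P₂ - P₁ = 54.
Eliminating P₂: 6×(1) + 3×(2) gives 45P₁ = 1650, so P₁ = 110/3.
Back-substitute into (2): P₂ = (54 + 1×110/3) / 6 = 136/9.

P₁ = 110/3, P₂ = 136/9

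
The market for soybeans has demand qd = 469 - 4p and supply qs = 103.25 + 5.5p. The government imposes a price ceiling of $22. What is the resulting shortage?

Shortage = 156.75

Equilibrium price would be p* = 38.5, so the ceiling at 22 binds.
At p = 22: qd = 469 − 4(22) = 381, qs = 103.25 + 5.5(22) = 224.25.
Shortage = 381 − 224.25 = 156.75.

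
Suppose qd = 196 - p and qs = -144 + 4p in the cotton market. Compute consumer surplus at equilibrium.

Consumer surplus = 8192

Equilibrium: 196 - p = -144 + 4p gives p* = 68, q* = 128.
Demand choke price (qd = 0): p = 196.
CS = ½(196 − 68)(128) = 8192.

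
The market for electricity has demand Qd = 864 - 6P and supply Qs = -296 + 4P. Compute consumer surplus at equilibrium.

Equilibrium: 864 - 6P = -296 + 4P gives P* = 116, Q* = 168.
Demand choke price (Qd = 0): P = 144.
CS = ½(144 − 116)(168) = 2352.

Consumer surplus = 2352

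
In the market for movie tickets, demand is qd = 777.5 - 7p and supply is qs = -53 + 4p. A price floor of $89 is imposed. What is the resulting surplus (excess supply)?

Equilibrium price would be p* = 75.5, so the floor at 89 binds.
At p = 89: qd = 154.5, qs = 303.
Surplus = 303 − 154.5 = 148.5.

Surplus = 148.5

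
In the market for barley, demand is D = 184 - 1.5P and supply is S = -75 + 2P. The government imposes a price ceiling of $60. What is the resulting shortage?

Shortage = 49

Equilibrium price would be P* = 74, so the ceiling at 60 binds.
At P = 60: D = 184 − 1.5(60) = 94, S = -75 + 2(60) = 45.
Shortage = 94 − 45 = 49.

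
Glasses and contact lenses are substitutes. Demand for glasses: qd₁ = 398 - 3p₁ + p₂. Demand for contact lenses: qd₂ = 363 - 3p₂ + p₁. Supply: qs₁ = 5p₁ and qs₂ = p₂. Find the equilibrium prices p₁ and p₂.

Market 1: 398 - 3p₁ + p₂ = 5p₁ → 8p₁ - p₂ = 398.
Market 2: 4p₂ - p₁ = 363.
Eliminating p₂: 4×(1) + 1×(2) gives 31p₁ = 1955, so p₁ = 1955/31.
Back-substitute into (2): p₂ = (363 + 1×1955/31) / 4 = 3302/31.

p₁ = 1955/31, p₂ = 3302/31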